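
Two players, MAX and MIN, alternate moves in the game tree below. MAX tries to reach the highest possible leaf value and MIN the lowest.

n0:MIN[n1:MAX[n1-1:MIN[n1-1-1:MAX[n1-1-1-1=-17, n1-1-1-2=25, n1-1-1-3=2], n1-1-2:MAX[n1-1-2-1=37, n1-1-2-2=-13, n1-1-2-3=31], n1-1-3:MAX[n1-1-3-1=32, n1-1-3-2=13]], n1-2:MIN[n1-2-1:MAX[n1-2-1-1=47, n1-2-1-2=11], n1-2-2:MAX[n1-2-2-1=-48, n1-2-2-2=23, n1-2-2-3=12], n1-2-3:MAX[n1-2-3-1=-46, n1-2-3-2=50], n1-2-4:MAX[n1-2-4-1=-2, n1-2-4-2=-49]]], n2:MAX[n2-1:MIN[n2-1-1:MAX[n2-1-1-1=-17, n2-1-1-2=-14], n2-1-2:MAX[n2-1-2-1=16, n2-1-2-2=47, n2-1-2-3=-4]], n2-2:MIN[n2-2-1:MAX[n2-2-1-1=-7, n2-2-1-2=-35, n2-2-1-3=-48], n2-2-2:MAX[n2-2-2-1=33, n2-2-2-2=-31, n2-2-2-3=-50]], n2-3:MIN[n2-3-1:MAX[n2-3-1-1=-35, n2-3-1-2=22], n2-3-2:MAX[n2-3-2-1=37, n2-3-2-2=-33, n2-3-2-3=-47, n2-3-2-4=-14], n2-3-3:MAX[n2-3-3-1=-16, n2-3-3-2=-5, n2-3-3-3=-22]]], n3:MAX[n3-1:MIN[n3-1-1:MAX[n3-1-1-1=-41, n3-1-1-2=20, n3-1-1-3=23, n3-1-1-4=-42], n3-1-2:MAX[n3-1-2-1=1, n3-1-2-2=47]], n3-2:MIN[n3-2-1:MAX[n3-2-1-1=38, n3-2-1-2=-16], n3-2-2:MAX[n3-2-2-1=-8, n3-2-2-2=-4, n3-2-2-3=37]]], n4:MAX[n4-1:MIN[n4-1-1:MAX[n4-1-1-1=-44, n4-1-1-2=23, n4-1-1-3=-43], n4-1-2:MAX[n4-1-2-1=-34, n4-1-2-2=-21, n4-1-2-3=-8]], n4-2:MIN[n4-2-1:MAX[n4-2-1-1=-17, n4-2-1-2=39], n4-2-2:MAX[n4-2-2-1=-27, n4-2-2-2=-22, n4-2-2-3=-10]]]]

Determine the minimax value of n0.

n1-1-1 (MAX): max(-17, 25, 2) = 25
n1-1-2 (MAX): max(37, -13, 31) = 37
n1-1-3 (MAX): max(32, 13) = 32
n1-1 (MIN): min(25, 37, 32) = 25
n1-2-1 (MAX): max(47, 11) = 47
n1-2-2 (MAX): max(-48, 23, 12) = 23
n1-2-3 (MAX): max(-46, 50) = 50
n1-2-4 (MAX): max(-2, -49) = -2
n1-2 (MIN): min(47, 23, 50, -2) = -2
n1 (MAX): max(25, -2) = 25
n2-1-1 (MAX): max(-17, -14) = -14
n2-1-2 (MAX): max(16, 47, -4) = 47
n2-1 (MIN): min(-14, 47) = -14
n2-2-1 (MAX): max(-7, -35, -48) = -7
n2-2-2 (MAX): max(33, -31, -50) = 33
n2-2 (MIN): min(-7, 33) = -7
n2-3-1 (MAX): max(-35, 22) = 22
n2-3-2 (MAX): max(37, -33, -47, -14) = 37
n2-3-3 (MAX): max(-16, -5, -22) = -5
n2-3 (MIN): min(22, 37, -5) = -5
n2 (MAX): max(-14, -7, -5) = -5
n3-1-1 (MAX): max(-41, 20, 23, -42) = 23
n3-1-2 (MAX): max(1, 47) = 47
n3-1 (MIN): min(23, 47) = 23
n3-2-1 (MAX): max(38, -16) = 38
n3-2-2 (MAX): max(-8, -4, 37) = 37
n3-2 (MIN): min(38, 37) = 37
n3 (MAX): max(23, 37) = 37
n4-1-1 (MAX): max(-44, 23, -43) = 23
n4-1-2 (MAX): max(-34, -21, -8) = -8
n4-1 (MIN): min(23, -8) = -8
n4-2-1 (MAX): max(-17, 39) = 39
n4-2-2 (MAX): max(-27, -22, -10) = -10
n4-2 (MIN): min(39, -10) = -10
n4 (MAX): max(-8, -10) = -8
n0 (MIN): min(25, -5, 37, -8) = -8

-8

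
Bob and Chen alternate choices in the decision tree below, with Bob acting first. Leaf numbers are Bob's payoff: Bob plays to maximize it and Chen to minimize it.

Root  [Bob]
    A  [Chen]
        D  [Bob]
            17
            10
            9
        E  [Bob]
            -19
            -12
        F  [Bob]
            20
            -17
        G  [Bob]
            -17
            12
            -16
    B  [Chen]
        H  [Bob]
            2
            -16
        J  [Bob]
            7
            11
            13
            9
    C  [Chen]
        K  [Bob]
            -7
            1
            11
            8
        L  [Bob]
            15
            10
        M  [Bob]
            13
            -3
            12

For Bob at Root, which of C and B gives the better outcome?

C

K (Bob): max(-7, 1, 11, 8) = 11
L (Bob): max(15, 10) = 15
M (Bob): max(13, -3, 12) = 13
C (Chen): min(11, 15, 13) = 11
H (Bob): max(2, -16) = 2
J (Bob): max(7, 11, 13, 9) = 13
B (Chen): min(2, 13) = 2
Bob prefers the higher value; C=11, B=2. C is better since 11 > 2.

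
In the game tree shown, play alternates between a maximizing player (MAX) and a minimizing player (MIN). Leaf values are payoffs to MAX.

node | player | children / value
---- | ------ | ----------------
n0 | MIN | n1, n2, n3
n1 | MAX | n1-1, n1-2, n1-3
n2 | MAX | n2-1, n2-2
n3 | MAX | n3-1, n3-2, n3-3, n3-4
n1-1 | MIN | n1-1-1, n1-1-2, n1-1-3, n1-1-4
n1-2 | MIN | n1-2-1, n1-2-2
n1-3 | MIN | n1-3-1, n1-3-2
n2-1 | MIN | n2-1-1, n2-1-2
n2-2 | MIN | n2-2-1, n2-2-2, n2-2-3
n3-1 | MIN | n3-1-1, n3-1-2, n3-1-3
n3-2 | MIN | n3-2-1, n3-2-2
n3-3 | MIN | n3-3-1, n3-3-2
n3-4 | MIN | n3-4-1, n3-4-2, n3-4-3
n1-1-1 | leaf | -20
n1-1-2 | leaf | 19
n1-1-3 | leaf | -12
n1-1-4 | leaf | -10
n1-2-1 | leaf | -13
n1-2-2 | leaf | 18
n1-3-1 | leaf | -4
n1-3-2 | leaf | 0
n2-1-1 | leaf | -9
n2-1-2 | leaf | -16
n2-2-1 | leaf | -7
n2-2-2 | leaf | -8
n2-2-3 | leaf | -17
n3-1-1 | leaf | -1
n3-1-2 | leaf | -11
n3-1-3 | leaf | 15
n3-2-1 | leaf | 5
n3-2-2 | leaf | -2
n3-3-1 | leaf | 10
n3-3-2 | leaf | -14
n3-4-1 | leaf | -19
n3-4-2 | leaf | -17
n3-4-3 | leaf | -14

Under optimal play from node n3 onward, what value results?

n3-1 (MIN): min(-1, -11, 15) = -11
n3-2 (MIN): min(5, -2) = -2
n3-3 (MIN): min(10, -14) = -14
n3-4 (MIN): min(-19, -17, -14) = -19
n3 (MAX): max(-11, -2, -14, -19) = -2

-2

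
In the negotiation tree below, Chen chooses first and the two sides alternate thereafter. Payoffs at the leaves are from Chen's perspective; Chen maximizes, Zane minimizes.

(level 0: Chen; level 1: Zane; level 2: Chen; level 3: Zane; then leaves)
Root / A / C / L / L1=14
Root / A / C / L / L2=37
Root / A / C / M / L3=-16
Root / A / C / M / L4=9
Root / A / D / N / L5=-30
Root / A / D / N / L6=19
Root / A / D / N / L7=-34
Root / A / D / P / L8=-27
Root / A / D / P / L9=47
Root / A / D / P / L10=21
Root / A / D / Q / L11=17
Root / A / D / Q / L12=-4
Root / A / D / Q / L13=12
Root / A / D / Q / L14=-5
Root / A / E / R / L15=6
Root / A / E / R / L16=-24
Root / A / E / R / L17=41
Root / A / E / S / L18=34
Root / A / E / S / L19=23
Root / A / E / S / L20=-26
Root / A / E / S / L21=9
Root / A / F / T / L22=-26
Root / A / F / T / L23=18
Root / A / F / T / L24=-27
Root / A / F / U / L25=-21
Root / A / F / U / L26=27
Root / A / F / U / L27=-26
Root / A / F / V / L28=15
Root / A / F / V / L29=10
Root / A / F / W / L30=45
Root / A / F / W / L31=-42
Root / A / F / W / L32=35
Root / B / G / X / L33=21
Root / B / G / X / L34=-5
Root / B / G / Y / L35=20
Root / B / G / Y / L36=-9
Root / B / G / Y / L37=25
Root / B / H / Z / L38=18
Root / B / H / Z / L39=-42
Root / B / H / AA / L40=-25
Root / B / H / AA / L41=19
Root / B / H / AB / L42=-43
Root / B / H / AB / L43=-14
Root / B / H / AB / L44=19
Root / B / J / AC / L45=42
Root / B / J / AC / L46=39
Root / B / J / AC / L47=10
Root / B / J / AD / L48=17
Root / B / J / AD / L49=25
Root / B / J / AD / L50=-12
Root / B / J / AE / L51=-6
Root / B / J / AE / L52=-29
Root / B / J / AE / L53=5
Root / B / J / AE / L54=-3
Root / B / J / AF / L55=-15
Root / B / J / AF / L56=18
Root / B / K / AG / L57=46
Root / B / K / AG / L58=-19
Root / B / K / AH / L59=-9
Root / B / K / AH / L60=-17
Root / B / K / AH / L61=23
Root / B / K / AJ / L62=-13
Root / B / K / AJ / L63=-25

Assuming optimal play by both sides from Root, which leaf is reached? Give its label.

L (Zane): min(14, 37) = 14
M (Zane): min(-16, 9) = -16
C (Chen): max(14, -16) = 14
N (Zane): min(-30, 19, -34) = -34
P (Zane): min(-27, 47, 21) = -27
Q (Zane): min(17, -4, 12, -5) = -5
D (Chen): max(-34, -27, -5) = -5
R (Zane): min(6, -24, 41) = -24
S (Zane): min(34, 23, -26, 9) = -26
E (Chen): max(-24, -26) = -24
T (Zane): min(-26, 18, -27) = -27
U (Zane): min(-21, 27, -26) = -26
V (Zane): min(15, 10) = 10
W (Zane): min(45, -42, 35) = -42
F (Chen): max(-27, -26, 10, -42) = 10
A (Zane): min(14, -5, -24, 10) = -24
X (Zane): min(21, -5) = -5
Y (Zane): min(20, -9, 25) = -9
G (Chen): max(-5, -9) = -5
Z (Zane): min(18, -42) = -42
AA (Zane): min(-25, 19) = -25
AB (Zane): min(-43, -14, 19) = -43
H (Chen): max(-42, -25, -43) = -25
AC (Zane): min(42, 39, 10) = 10
AD (Zane): min(17, 25, -12) = -12
AE (Zane): min(-6, -29, 5, -3) = -29
AF (Zane): min(-15, 18) = -15
J (Chen): max(10, -12, -29, -15) = 10
AG (Zane): min(46, -19) = -19
AH (Zane): min(-9, -17, 23) = -17
AJ (Zane): min(-13, -25) = -25
K (Chen): max(-19, -17, -25) = -17
B (Zane): min(-5, -25, 10, -17) = -25
Root (Chen): max(-24, -25) = -24
At Root, Chen picks A (highest: -24).
At A, Zane picks E (lowest: -24).
At E, Chen picks R (highest: -24).
At R, Zane picks L16 (lowest: -24).
Terminal value -24.

L16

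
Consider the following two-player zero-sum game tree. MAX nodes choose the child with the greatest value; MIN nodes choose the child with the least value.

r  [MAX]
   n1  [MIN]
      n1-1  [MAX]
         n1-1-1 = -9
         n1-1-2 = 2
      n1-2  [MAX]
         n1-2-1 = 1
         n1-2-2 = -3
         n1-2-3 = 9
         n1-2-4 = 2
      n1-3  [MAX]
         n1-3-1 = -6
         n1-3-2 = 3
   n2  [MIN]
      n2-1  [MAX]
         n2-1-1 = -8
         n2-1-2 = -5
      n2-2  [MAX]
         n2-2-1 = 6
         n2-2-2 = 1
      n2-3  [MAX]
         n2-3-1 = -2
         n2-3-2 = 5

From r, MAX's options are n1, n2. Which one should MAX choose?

n1

n1-1 (MAX): max(-9, 2) = 2
n1-2 (MAX): max(1, -3, 9, 2) = 9
n1-3 (MAX): max(-6, 3) = 3
n1 (MIN): min(2, 9, 3) = 2
n2-1 (MAX): max(-8, -5) = -5
n2-2 (MAX): max(6, 1) = 6
n2-3 (MAX): max(-2, 5) = 5
n2 (MIN): min(-5, 6, 5) = -5
r (MAX): max(2, -5) = 2
MAX at r wants the highest of {n1=2, n2=-5}, so chooses n1.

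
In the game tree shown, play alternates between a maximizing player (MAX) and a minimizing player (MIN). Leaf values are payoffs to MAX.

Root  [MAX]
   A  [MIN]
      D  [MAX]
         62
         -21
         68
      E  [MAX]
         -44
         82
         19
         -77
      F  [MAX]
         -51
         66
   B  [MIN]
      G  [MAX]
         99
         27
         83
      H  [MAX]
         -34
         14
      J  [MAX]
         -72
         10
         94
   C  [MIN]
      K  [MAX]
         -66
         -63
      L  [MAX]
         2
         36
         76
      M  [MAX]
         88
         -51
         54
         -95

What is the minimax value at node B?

14

G (MAX): max(99, 27, 83) = 99
H (MAX): max(-34, 14) = 14
J (MAX): max(-72, 10, 94) = 94
B (MIN): min(99, 14, 94) = 14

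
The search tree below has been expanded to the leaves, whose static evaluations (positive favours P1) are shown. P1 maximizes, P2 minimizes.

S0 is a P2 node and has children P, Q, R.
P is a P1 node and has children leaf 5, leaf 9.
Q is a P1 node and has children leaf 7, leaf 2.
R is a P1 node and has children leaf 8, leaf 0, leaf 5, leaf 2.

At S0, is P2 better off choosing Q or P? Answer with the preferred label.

Q (P1): max(7, 2) = 7
P (P1): max(5, 9) = 9
P2 prefers the lower value; Q=7, P=9. Q is better since 7 < 9.

Q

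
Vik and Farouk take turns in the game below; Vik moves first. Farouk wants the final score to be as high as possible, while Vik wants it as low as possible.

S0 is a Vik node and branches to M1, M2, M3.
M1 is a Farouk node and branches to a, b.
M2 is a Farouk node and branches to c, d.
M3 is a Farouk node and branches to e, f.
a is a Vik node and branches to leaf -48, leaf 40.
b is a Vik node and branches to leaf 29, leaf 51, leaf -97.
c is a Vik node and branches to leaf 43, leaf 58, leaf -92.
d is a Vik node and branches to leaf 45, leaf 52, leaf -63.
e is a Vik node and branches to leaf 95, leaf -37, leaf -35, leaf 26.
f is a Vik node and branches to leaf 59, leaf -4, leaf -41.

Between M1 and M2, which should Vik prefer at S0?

M2

a (Vik): min(-48, 40) = -48
b (Vik): min(29, 51, -97) = -97
M1 (Farouk): max(-48, -97) = -48
c (Vik): min(43, 58, -92) = -92
d (Vik): min(45, 52, -63) = -63
M2 (Farouk): max(-92, -63) = -63
Vik prefers the lower value; M1=-48, M2=-63. M2 is better since -63 < -48.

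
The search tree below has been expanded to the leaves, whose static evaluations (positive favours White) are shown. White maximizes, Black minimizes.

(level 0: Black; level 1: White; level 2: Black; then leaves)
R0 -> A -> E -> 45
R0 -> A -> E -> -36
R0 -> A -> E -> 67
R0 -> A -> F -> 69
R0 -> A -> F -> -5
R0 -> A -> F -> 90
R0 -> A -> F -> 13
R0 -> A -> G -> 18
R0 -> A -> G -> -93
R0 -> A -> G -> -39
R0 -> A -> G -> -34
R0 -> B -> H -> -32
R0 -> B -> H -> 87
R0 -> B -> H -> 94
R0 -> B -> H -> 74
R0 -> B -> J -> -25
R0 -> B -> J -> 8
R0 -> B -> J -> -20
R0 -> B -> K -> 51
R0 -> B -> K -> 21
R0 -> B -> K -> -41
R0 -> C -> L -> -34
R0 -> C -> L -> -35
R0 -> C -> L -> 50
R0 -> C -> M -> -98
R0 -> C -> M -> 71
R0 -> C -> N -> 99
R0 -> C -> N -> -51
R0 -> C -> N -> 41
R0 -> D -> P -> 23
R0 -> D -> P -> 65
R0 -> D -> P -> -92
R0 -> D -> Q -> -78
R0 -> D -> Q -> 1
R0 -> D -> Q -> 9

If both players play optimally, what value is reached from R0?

-78

E (Black): min(45, -36, 67) = -36
F (Black): min(69, -5, 90, 13) = -5
G (Black): min(18, -93, -39, -34) = -93
A (White): max(-36, -5, -93) = -5
H (Black): min(-32, 87, 94, 74) = -32
J (Black): min(-25, 8, -20) = -25
K (Black): min(51, 21, -41) = -41
B (White): max(-32, -25, -41) = -25
L (Black): min(-34, -35, 50) = -35
M (Black): min(-98, 71) = -98
N (Black): min(99, -51, 41) = -51
C (White): max(-35, -98, -51) = -35
P (Black): min(23, 65, -92) = -92
Q (Black): min(-78, 1, 9) = -78
D (White): max(-92, -78) = -78
R0 (Black): min(-5, -25, -35, -78) = -78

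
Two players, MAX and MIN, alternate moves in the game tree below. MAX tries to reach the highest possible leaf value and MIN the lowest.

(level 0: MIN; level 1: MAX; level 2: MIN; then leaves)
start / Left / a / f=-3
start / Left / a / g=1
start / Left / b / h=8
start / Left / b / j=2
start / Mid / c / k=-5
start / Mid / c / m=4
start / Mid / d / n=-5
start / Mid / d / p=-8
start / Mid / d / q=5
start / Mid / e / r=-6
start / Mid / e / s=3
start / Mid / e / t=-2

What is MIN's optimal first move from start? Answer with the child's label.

Mid

a (MIN): min(-3, 1) = -3
b (MIN): min(8, 2) = 2
Left (MAX): max(-3, 2) = 2
c (MIN): min(-5, 4) = -5
d (MIN): min(-5, -8, 5) = -8
e (MIN): min(-6, 3, -2) = -6
Mid (MAX): max(-5, -8, -6) = -5
start (MIN): min(2, -5) = -5
MIN at start wants the lowest of {Left=2, Mid=-5}, so chooses Mid.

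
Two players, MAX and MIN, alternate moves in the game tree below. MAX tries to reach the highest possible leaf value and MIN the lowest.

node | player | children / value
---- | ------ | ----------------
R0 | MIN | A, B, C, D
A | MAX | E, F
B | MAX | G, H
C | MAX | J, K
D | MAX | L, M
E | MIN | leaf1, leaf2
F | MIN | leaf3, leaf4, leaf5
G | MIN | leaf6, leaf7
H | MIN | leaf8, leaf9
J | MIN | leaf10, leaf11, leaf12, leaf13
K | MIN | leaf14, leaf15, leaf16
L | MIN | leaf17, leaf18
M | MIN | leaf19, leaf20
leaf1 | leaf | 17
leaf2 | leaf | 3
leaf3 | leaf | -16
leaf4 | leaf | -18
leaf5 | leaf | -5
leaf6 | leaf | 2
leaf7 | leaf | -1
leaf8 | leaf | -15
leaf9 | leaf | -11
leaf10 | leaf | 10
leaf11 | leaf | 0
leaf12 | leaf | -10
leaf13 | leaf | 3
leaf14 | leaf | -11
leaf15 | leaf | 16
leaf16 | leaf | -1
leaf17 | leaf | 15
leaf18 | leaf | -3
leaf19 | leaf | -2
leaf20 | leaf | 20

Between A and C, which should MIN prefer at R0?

C

E (MIN): min(17, 3) = 3
F (MIN): min(-16, -18, -5) = -18
A (MAX): max(3, -18) = 3
J (MIN): min(10, 0, -10, 3) = -10
K (MIN): min(-11, 16, -1) = -11
C (MAX): max(-10, -11) = -10
MIN prefers the lower value; A=3, C=-10. C is better since -10 < 3.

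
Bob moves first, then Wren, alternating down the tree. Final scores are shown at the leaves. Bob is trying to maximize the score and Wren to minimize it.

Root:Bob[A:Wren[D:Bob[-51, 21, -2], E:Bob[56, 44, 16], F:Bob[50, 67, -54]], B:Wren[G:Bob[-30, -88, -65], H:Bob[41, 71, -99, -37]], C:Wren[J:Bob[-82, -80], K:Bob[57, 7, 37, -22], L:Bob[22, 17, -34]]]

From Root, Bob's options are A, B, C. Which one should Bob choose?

A

D (Bob): max(-51, 21, -2) = 21
E (Bob): max(56, 44, 16) = 56
F (Bob): max(50, 67, -54) = 67
A (Wren): min(21, 56, 67) = 21
G (Bob): max(-30, -88, -65) = -30
H (Bob): max(41, 71, -99, -37) = 71
B (Wren): min(-30, 71) = -30
J (Bob): max(-82, -80) = -80
K (Bob): max(57, 7, 37, -22) = 57
L (Bob): max(22, 17, -34) = 22
C (Wren): min(-80, 57, 22) = -80
Root (Bob): max(21, -30, -80) = 21
Bob at Root wants the highest of {A=21, B=-30, C=-80}, so chooses A.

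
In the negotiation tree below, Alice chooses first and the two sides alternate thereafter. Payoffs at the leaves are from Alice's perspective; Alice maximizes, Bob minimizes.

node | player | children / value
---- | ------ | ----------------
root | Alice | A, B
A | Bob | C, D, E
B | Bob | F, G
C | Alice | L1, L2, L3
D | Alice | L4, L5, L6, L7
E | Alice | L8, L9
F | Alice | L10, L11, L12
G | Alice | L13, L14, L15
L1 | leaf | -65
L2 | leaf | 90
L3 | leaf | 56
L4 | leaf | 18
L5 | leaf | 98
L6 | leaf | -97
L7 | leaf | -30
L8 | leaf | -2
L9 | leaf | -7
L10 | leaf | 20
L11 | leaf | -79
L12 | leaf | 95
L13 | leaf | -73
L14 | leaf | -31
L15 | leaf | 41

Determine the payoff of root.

C (Alice): max(-65, 90, 56) = 90
D (Alice): max(18, 98, -97, -30) = 98
E (Alice): max(-2, -7) = -2
A (Bob): min(90, 98, -2) = -2
F (Alice): max(20, -79, 95) = 95
G (Alice): max(-73, -31, 41) = 41
B (Bob): min(95, 41) = 41
root (Alice): max(-2, 41) = 41

41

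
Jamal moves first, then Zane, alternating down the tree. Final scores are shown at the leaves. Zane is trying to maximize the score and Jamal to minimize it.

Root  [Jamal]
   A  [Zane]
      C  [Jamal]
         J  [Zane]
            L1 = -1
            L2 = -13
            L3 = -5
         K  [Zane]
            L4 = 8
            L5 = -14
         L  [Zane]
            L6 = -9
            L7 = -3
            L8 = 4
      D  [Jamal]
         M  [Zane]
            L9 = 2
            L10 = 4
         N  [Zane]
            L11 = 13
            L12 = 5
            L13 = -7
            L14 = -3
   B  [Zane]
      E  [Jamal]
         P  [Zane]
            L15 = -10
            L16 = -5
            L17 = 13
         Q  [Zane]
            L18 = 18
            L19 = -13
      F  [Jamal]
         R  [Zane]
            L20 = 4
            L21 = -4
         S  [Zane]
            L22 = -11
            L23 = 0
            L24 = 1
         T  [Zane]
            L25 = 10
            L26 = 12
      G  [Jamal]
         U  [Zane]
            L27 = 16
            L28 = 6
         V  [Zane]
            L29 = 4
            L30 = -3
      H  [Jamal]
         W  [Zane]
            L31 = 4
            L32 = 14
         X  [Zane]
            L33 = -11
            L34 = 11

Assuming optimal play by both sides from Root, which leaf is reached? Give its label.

L10

J (Zane): max(-1, -13, -5) = -1
K (Zane): max(8, -14) = 8
L (Zane): max(-9, -3, 4) = 4
C (Jamal): min(-1, 8, 4) = -1
M (Zane): max(2, 4) = 4
N (Zane): max(13, 5, -7, -3) = 13
D (Jamal): min(4, 13) = 4
A (Zane): max(-1, 4) = 4
P (Zane): max(-10, -5, 13) = 13
Q (Zane): max(18, -13) = 18
E (Jamal): min(13, 18) = 13
R (Zane): max(4, -4) = 4
S (Zane): max(-11, 0, 1) = 1
T (Zane): max(10, 12) = 12
F (Jamal): min(4, 1, 12) = 1
U (Zane): max(16, 6) = 16
V (Zane): max(4, -3) = 4
G (Jamal): min(16, 4) = 4
W (Zane): max(4, 14) = 14
X (Zane): max(-11, 11) = 11
H (Jamal): min(14, 11) = 11
B (Zane): max(13, 1, 4, 11) = 13
Root (Jamal): min(4, 13) = 4
At Root, Jamal picks A (lowest: 4).
At A, Zane picks D (highest: 4).
At D, Jamal picks M (lowest: 4).
At M, Zane picks L10 (highest: 4).
Terminal value 4.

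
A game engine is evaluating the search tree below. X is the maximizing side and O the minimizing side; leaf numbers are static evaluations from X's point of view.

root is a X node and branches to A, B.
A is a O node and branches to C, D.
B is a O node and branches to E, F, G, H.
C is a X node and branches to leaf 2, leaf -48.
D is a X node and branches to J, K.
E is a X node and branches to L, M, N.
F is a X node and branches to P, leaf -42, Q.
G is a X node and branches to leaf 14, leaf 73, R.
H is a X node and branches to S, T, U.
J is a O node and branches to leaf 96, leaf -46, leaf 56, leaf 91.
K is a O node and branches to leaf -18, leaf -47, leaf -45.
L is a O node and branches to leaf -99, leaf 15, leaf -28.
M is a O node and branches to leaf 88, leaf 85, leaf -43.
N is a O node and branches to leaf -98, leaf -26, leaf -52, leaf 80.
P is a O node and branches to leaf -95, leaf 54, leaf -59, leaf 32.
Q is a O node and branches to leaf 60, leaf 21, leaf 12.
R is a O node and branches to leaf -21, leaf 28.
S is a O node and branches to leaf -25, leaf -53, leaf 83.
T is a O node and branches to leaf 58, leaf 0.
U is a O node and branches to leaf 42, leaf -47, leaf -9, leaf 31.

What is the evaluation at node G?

R (O): min(-21, 28) = -21
G (X): max(14, 73, -21) = 73

73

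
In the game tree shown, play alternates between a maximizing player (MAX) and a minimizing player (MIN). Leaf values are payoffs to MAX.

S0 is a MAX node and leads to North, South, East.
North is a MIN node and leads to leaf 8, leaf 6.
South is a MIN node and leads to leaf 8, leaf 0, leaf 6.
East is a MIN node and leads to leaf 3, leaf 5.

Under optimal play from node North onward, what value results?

North (MIN): min(8, 6) = 6

6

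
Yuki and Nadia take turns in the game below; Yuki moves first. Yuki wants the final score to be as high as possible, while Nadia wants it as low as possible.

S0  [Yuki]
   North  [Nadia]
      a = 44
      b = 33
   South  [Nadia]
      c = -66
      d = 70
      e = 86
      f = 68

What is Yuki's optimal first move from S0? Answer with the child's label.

North

North (Nadia): min(44, 33) = 33
South (Nadia): min(-66, 70, 86, 68) = -66
S0 (Yuki): max(33, -66) = 33
Yuki at S0 wants the highest of {North=33, South=-66}, so chooses North.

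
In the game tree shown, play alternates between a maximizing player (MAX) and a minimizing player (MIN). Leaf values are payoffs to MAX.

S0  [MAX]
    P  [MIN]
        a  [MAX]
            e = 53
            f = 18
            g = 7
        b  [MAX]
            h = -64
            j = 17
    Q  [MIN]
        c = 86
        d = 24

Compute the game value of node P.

17

a (MAX): max(53, 18, 7) = 53
b (MAX): max(-64, 17) = 17
P (MIN): min(53, 17) = 17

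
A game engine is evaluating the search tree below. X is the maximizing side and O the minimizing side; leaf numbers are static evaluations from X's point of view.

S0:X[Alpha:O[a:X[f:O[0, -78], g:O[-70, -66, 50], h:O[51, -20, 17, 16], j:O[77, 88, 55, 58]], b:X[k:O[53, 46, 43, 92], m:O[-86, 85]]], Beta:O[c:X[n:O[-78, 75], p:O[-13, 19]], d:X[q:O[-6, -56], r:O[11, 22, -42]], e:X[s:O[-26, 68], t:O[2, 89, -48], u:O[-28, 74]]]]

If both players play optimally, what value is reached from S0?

f (O): min(0, -78) = -78
g (O): min(-70, -66, 50) = -70
h (O): min(51, -20, 17, 16) = -20
j (O): min(77, 88, 55, 58) = 55
a (X): max(-78, -70, -20, 55) = 55
k (O): min(53, 46, 43, 92) = 43
m (O): min(-86, 85) = -86
b (X): max(43, -86) = 43
Alpha (O): min(55, 43) = 43
n (O): min(-78, 75) = -78
p (O): min(-13, 19) = -13
c (X): max(-78, -13) = -13
q (O): min(-6, -56) = -56
r (O): min(11, 22, -42) = -42
d (X): max(-56, -42) = -42
s (O): min(-26, 68) = -26
t (O): min(2, 89, -48) = -48
u (O): min(-28, 74) = -28
e (X): max(-26, -48, -28) = -26
Beta (O): min(-13, -42, -26) = -42
S0 (X): max(43, -42) = 43

43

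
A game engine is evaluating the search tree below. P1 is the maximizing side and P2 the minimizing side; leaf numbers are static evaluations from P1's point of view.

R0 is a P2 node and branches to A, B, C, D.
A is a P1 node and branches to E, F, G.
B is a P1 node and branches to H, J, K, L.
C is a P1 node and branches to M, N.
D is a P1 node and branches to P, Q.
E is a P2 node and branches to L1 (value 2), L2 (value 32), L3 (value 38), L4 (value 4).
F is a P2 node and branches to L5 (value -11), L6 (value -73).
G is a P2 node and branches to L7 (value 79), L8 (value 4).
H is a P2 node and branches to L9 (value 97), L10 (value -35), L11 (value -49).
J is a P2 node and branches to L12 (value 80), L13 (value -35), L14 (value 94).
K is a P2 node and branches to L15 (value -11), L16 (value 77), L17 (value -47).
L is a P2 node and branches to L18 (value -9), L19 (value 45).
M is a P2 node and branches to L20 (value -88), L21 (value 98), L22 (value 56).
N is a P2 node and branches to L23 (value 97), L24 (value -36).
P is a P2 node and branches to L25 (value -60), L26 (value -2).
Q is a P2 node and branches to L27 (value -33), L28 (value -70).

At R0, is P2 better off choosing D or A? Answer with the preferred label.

P (P2): min(-60, -2) = -60
Q (P2): min(-33, -70) = -70
D (P1): max(-60, -70) = -60
E (P2): min(2, 32, 38, 4) = 2
F (P2): min(-11, -73) = -73
G (P2): min(79, 4) = 4
A (P1): max(2, -73, 4) = 4
P2 prefers the lower value; D=-60, A=4. D is better since -60 < 4.

D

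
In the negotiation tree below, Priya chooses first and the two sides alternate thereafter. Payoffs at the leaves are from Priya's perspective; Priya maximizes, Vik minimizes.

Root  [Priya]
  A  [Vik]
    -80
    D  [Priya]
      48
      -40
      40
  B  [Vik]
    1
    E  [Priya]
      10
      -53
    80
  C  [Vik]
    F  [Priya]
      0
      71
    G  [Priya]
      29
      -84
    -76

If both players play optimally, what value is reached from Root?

1

D (Priya): max(48, -40, 40) = 48
A (Vik): min(-80, 48) = -80
E (Priya): max(10, -53) = 10
B (Vik): min(1, 10, 80) = 1
F (Priya): max(0, 71) = 71
G (Priya): max(29, -84) = 29
C (Vik): min(71, 29, -76) = -76
Root (Priya): max(-80, 1, -76) = 1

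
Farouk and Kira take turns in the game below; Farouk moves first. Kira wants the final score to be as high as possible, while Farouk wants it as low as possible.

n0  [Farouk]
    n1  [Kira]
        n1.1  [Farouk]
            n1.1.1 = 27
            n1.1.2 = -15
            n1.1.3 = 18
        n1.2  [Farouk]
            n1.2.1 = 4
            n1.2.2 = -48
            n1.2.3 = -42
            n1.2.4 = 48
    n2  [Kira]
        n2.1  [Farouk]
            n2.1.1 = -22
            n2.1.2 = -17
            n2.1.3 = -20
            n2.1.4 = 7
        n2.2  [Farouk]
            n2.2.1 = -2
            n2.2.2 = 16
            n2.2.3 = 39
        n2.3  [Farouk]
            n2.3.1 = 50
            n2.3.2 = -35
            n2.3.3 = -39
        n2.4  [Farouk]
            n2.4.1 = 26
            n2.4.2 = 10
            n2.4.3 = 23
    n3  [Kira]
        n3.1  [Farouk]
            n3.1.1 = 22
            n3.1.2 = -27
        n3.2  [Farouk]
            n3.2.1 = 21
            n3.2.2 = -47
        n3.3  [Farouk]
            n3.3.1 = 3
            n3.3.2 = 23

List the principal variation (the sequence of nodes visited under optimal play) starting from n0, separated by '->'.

n1.1 (Farouk): min(27, -15, 18) = -15
n1.2 (Farouk): min(4, -48, -42, 48) = -48
n1 (Kira): max(-15, -48) = -15
n2.1 (Farouk): min(-22, -17, -20, 7) = -22
n2.2 (Farouk): min(-2, 16, 39) = -2
n2.3 (Farouk): min(50, -35, -39) = -39
n2.4 (Farouk): min(26, 10, 23) = 10
n2 (Kira): max(-22, -2, -39, 10) = 10
n3.1 (Farouk): min(22, -27) = -27
n3.2 (Farouk): min(21, -47) = -47
n3.3 (Farouk): min(3, 23) = 3
n3 (Kira): max(-27, -47, 3) = 3
n0 (Farouk): min(-15, 10, 3) = -15
At n0, Farouk picks n1 (lowest: -15).
At n1, Kira picks n1.1 (highest: -15).
At n1.1, Farouk picks n1.1.2 (lowest: -15).
Terminal value -15.

n0 -> n1 -> n1.1 -> n1.1.2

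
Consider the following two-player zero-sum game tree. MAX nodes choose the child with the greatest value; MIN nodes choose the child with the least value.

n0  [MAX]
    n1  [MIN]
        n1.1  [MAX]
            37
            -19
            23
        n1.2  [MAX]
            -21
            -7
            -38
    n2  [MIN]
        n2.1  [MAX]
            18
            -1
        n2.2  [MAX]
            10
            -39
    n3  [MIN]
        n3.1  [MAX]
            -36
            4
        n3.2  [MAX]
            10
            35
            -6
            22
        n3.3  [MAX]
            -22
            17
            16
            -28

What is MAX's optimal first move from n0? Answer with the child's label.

n2

n1.1 (MAX): max(37, -19, 23) = 37
n1.2 (MAX): max(-21, -7, -38) = -7
n1 (MIN): min(37, -7) = -7
n2.1 (MAX): max(18, -1) = 18
n2.2 (MAX): max(10, -39) = 10
n2 (MIN): min(18, 10) = 10
n3.1 (MAX): max(-36, 4) = 4
n3.2 (MAX): max(10, 35, -6, 22) = 35
n3.3 (MAX): max(-22, 17, 16, -28) = 17
n3 (MIN): min(4, 35, 17) = 4
n0 (MAX): max(-7, 10, 4) = 10
MAX at n0 wants the highest of {n1=-7, n2=10, n3=4}, so chooses n2.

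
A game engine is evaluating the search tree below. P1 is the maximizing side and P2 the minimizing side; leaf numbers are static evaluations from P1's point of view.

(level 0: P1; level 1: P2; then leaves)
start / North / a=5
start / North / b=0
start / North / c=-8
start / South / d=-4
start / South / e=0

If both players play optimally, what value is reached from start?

-4

North (P2): min(5, 0, -8) = -8
South (P2): min(-4, 0) = -4
start (P1): max(-8, -4) = -4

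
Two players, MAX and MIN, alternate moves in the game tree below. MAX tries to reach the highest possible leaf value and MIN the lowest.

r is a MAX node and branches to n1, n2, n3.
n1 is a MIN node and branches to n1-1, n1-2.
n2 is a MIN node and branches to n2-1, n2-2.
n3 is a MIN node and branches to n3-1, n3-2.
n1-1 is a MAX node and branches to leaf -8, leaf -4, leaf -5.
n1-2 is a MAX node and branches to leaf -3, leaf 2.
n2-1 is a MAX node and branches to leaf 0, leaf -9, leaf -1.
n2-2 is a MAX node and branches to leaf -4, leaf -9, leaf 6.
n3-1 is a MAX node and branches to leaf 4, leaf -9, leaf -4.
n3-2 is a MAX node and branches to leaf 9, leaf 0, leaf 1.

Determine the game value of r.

n1-1 (MAX): max(-8, -4, -5) = -4
n1-2 (MAX): max(-3, 2) = 2
n1 (MIN): min(-4, 2) = -4
n2-1 (MAX): max(0, -9, -1) = 0
n2-2 (MAX): max(-4, -9, 6) = 6
n2 (MIN): min(0, 6) = 0
n3-1 (MAX): max(4, -9, -4) = 4
n3-2 (MAX): max(9, 0, 1) = 9
n3 (MIN): min(4, 9) = 4
r (MAX): max(-4, 0, 4) = 4

4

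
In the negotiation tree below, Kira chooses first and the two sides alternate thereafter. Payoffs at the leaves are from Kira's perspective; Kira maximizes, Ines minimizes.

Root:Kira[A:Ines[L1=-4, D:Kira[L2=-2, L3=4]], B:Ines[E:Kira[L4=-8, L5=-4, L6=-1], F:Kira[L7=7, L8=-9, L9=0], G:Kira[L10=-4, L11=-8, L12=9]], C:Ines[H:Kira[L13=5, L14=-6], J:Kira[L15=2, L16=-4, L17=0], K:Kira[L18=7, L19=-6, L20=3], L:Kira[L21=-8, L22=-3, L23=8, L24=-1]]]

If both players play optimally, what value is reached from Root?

D (Kira): max(-2, 4) = 4
A (Ines): min(-4, 4) = -4
E (Kira): max(-8, -4, -1) = -1
F (Kira): max(7, -9, 0) = 7
G (Kira): max(-4, -8, 9) = 9
B (Ines): min(-1, 7, 9) = -1
H (Kira): max(5, -6) = 5
J (Kira): max(2, -4, 0) = 2
K (Kira): max(7, -6, 3) = 7
L (Kira): max(-8, -3, 8, -1) = 8
C (Ines): min(5, 2, 7, 8) = 2
Root (Kira): max(-4, -1, 2) = 2

2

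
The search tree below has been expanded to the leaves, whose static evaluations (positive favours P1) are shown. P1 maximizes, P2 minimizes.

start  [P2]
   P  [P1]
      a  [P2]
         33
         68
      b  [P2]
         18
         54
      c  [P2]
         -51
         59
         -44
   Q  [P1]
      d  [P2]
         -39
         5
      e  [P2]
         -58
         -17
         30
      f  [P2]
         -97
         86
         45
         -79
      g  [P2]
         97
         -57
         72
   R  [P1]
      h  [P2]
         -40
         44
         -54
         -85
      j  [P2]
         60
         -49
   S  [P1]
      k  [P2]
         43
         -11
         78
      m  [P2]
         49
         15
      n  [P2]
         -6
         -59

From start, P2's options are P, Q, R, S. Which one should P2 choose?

R

a (P2): min(33, 68) = 33
b (P2): min(18, 54) = 18
c (P2): min(-51, 59, -44) = -51
P (P1): max(33, 18, -51) = 33
d (P2): min(-39, 5) = -39
e (P2): min(-58, -17, 30) = -58
f (P2): min(-97, 86, 45, -79) = -97
g (P2): min(97, -57, 72) = -57
Q (P1): max(-39, -58, -97, -57) = -39
h (P2): min(-40, 44, -54, -85) = -85
j (P2): min(60, -49) = -49
R (P1): max(-85, -49) = -49
k (P2): min(43, -11, 78) = -11
m (P2): min(49, 15) = 15
n (P2): min(-6, -59) = -59
S (P1): max(-11, 15, -59) = 15
start (P2): min(33, -39, -49, 15) = -49
P2 at start wants the lowest of {P=33, Q=-39, R=-49, S=15}, so chooses R.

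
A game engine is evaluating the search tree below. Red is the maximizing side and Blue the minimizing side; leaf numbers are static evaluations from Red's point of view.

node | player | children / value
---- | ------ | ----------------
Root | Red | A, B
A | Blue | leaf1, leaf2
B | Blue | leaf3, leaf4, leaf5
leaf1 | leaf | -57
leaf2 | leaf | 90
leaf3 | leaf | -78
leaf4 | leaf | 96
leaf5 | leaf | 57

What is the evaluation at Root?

-57

A (Blue): min(-57, 90) = -57
B (Blue): min(-78, 96, 57) = -78
Root (Red): max(-57, -78) = -57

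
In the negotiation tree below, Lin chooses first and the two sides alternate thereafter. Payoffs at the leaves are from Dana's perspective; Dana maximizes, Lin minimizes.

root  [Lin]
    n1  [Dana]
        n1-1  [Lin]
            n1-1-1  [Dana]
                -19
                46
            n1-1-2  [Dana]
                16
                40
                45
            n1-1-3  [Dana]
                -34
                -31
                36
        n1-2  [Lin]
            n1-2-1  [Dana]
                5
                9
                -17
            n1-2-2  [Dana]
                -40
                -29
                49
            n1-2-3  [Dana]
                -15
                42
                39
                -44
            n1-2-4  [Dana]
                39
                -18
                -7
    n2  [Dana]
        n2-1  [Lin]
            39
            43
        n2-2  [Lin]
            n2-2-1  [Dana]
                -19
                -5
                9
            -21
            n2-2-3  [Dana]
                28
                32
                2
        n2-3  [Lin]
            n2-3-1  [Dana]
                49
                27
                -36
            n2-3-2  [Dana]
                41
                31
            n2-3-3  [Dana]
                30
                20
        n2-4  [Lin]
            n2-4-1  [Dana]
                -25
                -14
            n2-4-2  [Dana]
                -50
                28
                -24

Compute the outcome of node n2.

n2-1 (Lin): min(39, 43) = 39
n2-2-1 (Dana): max(-19, -5, 9) = 9
n2-2-3 (Dana): max(28, 32, 2) = 32
n2-2 (Lin): min(9, -21, 32) = -21
n2-3-1 (Dana): max(49, 27, -36) = 49
n2-3-2 (Dana): max(41, 31) = 41
n2-3-3 (Dana): max(30, 20) = 30
n2-3 (Lin): min(49, 41, 30) = 30
n2-4-1 (Dana): max(-25, -14) = -14
n2-4-2 (Dana): max(-50, 28, -24) = 28
n2-4 (Lin): min(-14, 28) = -14
n2 (Dana): max(39, -21, 30, -14) = 39

39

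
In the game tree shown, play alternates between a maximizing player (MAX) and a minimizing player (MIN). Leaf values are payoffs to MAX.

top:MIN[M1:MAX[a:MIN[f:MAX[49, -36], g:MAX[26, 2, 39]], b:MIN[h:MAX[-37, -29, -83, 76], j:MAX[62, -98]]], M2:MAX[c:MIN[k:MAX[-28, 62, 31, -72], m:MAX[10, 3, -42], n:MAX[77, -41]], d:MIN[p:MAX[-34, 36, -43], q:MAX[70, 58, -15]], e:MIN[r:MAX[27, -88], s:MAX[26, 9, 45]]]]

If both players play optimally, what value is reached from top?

36

f (MAX): max(49, -36) = 49
g (MAX): max(26, 2, 39) = 39
a (MIN): min(49, 39) = 39
h (MAX): max(-37, -29, -83, 76) = 76
j (MAX): max(62, -98) = 62
b (MIN): min(76, 62) = 62
M1 (MAX): max(39, 62) = 62
k (MAX): max(-28, 62, 31, -72) = 62
m (MAX): max(10, 3, -42) = 10
n (MAX): max(77, -41) = 77
c (MIN): min(62, 10, 77) = 10
p (MAX): max(-34, 36, -43) = 36
q (MAX): max(70, 58, -15) = 70
d (MIN): min(36, 70) = 36
r (MAX): max(27, -88) = 27
s (MAX): max(26, 9, 45) = 45
e (MIN): min(27, 45) = 27
M2 (MAX): max(10, 36, 27) = 36
top (MIN): min(62, 36) = 36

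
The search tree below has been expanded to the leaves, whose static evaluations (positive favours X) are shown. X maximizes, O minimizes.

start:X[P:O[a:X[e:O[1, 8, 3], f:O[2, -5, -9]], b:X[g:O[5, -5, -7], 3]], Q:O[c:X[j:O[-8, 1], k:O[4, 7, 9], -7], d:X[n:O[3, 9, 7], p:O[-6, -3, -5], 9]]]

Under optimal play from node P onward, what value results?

1

e (O): min(1, 8, 3) = 1
f (O): min(2, -5, -9) = -9
a (X): max(1, -9) = 1
g (O): min(5, -5, -7) = -7
b (X): max(-7, 3) = 3
P (O): min(1, 3) = 1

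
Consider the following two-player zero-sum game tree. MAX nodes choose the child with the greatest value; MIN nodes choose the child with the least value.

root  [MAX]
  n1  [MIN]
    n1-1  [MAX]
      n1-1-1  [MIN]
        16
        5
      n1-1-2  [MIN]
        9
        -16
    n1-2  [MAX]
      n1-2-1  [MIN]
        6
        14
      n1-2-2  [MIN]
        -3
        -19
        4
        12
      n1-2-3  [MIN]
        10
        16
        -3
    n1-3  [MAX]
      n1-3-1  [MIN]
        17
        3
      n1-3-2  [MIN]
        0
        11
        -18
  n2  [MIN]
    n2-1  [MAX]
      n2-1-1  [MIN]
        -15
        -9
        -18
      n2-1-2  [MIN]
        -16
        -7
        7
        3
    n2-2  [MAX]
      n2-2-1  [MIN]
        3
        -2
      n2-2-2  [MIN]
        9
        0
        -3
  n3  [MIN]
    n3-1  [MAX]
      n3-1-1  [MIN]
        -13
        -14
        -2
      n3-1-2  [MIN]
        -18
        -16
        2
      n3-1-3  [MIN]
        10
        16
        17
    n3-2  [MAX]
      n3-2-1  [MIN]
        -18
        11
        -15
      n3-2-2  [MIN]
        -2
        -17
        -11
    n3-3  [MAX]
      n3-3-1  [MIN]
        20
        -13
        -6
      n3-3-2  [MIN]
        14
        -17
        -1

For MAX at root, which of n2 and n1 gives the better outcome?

n1

n2-1-1 (MIN): min(-15, -9, -18) = -18
n2-1-2 (MIN): min(-16, -7, 7, 3) = -16
n2-1 (MAX): max(-18, -16) = -16
n2-2-1 (MIN): min(3, -2) = -2
n2-2-2 (MIN): min(9, 0, -3) = -3
n2-2 (MAX): max(-2, -3) = -2
n2 (MIN): min(-16, -2) = -16
n1-1-1 (MIN): min(16, 5) = 5
n1-1-2 (MIN): min(9, -16) = -16
n1-1 (MAX): max(5, -16) = 5
n1-2-1 (MIN): min(6, 14) = 6
n1-2-2 (MIN): min(-3, -19, 4, 12) = -19
n1-2-3 (MIN): min(10, 16, -3) = -3
n1-2 (MAX): max(6, -19, -3) = 6
n1-3-1 (MIN): min(17, 3) = 3
n1-3-2 (MIN): min(0, 11, -18) = -18
n1-3 (MAX): max(3, -18) = 3
n1 (MIN): min(5, 6, 3) = 3
MAX prefers the higher value; n2=-16, n1=3. n1 is better since 3 > -16.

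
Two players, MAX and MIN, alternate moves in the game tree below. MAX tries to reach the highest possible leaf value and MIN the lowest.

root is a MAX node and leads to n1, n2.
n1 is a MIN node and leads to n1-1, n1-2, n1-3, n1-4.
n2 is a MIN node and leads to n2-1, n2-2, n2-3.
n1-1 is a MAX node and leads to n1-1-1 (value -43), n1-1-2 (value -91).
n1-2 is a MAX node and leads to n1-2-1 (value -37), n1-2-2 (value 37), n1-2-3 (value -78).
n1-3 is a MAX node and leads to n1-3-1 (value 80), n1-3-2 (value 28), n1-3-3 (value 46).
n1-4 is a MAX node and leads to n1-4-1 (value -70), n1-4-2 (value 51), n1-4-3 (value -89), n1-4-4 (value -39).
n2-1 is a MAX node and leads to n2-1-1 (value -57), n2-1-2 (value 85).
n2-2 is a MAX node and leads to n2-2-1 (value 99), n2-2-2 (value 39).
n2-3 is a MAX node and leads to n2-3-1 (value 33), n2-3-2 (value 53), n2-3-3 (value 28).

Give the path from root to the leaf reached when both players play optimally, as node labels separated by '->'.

root -> n2 -> n2-3 -> n2-3-2

n1-1 (MAX): max(-43, -91) = -43
n1-2 (MAX): max(-37, 37, -78) = 37
n1-3 (MAX): max(80, 28, 46) = 80
n1-4 (MAX): max(-70, 51, -89, -39) = 51
n1 (MIN): min(-43, 37, 80, 51) = -43
n2-1 (MAX): max(-57, 85) = 85
n2-2 (MAX): max(99, 39) = 99
n2-3 (MAX): max(33, 53, 28) = 53
n2 (MIN): min(85, 99, 53) = 53
root (MAX): max(-43, 53) = 53
At root, MAX picks n2 (highest: 53).
At n2, MIN picks n2-3 (lowest: 53).
At n2-3, MAX picks n2-3-2 (highest: 53).
Terminal value 53.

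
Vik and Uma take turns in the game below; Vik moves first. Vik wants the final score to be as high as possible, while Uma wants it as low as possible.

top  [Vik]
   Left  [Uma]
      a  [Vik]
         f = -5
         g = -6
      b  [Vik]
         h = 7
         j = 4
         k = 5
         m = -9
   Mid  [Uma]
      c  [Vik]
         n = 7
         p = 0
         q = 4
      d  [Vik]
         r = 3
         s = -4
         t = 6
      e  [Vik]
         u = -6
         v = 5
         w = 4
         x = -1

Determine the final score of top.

5

a (Vik): max(-5, -6) = -5
b (Vik): max(7, 4, 5, -9) = 7
Left (Uma): min(-5, 7) = -5
c (Vik): max(7, 0, 4) = 7
d (Vik): max(3, -4, 6) = 6
e (Vik): max(-6, 5, 4, -1) = 5
Mid (Uma): min(7, 6, 5) = 5
top (Vik): max(-5, 5) = 5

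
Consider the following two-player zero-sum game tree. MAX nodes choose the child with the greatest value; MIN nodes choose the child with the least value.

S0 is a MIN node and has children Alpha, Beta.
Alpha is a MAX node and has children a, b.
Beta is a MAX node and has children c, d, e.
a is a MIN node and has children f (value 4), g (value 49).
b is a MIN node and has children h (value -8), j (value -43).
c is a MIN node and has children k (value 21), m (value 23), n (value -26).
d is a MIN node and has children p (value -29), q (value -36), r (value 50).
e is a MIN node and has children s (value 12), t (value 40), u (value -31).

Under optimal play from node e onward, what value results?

-31

e (MIN): min(12, 40, -31) = -31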